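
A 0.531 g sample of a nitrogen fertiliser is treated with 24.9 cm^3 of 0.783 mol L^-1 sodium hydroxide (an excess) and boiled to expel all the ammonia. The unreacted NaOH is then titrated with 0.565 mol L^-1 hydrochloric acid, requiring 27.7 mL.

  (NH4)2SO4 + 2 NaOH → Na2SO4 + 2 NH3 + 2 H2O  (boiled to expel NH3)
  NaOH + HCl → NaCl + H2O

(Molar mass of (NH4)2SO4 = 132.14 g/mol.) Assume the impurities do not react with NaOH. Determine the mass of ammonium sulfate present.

0.254 g

n(NaOH) added = 0.0249 × 0.783 = 0.0195 mol
n(HCl) used in back-titration = 0.0277 × 0.565 = 0.0157 mol
n(NaOH) left over = 0.0157 mol (1:1 ratio)
n(NaOH) consumed by analyte = 0.0195 − 0.0157 = 3.85 × 10^-3 mol
From the 1:2 ratio, n((NH4)2SO4) = 1/2 × 3.85 × 10^-3 = 1.92 × 10^-3 mol
mass of (NH4)2SO4 = 1.92 × 10^-3 × 132.14 = 0.254 g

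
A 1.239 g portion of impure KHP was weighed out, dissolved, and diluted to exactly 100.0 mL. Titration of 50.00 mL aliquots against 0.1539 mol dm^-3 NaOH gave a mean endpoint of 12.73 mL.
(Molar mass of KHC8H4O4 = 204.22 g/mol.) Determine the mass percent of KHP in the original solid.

64.58 %

KHC8H4O4 + NaOH → KNaC8H4O4 + H2O
n(NaOH) per titration = 0.01273 × 0.1539 = 1.959 × 10^-3 mol
n(KHC8H4O4) in each aliquot = 1.959 × 10^-3 mol (1:1 ratio)
n(KHC8H4O4) in the whole flask = 1.959 × 10^-3 × 100.0/50.00 = 3.918 × 10^-3 mol
mass of KHC8H4O4 = 3.918 × 10^-3 × 204.22 = 0.8002 g
% KHC8H4O4 = 0.8002 / 1.239 × 100 = 64.58 %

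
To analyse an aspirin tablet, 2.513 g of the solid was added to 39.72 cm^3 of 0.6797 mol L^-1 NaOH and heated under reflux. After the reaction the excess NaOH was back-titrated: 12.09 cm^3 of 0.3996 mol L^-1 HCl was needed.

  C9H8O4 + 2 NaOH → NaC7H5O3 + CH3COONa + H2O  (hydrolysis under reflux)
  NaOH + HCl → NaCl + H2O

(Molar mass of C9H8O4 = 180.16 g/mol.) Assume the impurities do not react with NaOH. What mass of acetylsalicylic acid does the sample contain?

n(NaOH) added = 0.03972 × 0.6797 = 0.02700 mol
n(HCl) used in back-titration = 0.01209 × 0.3996 = 4.831 × 10^-3 mol
n(NaOH) left over = 4.831 × 10^-3 mol (1:1 ratio)
n(NaOH) consumed by analyte = 0.02700 − 4.831 × 10^-3 = 0.02217 mol
From the 1:2 ratio, n(C9H8O4) = 1/2 × 0.02217 = 0.01108 mol
mass of C9H8O4 = 0.01108 × 180.16 = 1.997 g

1.997 g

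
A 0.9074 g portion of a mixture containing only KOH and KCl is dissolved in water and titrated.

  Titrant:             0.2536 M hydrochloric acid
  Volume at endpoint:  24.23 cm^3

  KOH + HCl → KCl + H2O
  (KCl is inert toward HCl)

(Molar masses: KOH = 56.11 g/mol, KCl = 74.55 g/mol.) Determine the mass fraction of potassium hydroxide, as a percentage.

n(HCl) = 0.02423 × 0.2536 = 6.145 × 10^-3 mol
Let x = n(KOH), y = n(KCl).
Titrant: 1x = 6.145 × 10^-3;  mass: 56.11x + 74.55y = 0.9074
Solving, x = 6.145 × 10^-3 mol, y = 7.547 × 10^-3 mol
mass of KOH = 6.145 × 10^-3 × 56.11 = 0.3448 g
% KOH = 0.3448 / 0.9074 × 100 = 38.00 %

38.00 %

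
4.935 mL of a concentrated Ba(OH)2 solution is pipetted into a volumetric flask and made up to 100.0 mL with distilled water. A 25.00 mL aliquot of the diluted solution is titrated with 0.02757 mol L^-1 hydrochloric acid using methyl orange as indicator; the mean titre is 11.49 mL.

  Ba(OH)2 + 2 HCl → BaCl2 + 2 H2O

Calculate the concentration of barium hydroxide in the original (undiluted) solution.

n(HCl) = 0.01149 × 0.02757 = 3.168 × 10^-4 mol
From the 1:2 ratio, n(Ba(OH)2) in the aliquot = 1/2 × 3.168 × 10^-4 = 1.584 × 10^-4 mol
[Ba(OH)2]_dilute = 1.584 × 10^-4 / 0.02500 = 0.006336 mol/L
Dilution factor = 100.0 / 4.935 = 20.26
[Ba(OH)2]_stock = 0.006336 × 20.26 = 0.1284 mol/L

0.1284 mol/L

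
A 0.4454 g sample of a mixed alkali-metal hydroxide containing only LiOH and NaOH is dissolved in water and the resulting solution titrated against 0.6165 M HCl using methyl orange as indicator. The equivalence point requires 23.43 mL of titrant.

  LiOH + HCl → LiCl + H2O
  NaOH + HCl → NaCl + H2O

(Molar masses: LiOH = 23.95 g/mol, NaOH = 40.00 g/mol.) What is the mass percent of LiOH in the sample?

44.35 %

n(HCl) = 0.02343 × 0.6165 = 0.01444 mol
Let x = n(LiOH), y = n(NaOH).
Titrant: 1x + 1y = 0.01444;  mass: 23.95x + 40.00y = 0.4454
Solving, x = 8.248 × 10^-3 mol, y = 6.196 × 10^-3 mol
mass of LiOH = 8.248 × 10^-3 × 23.95 = 0.1975 g
% LiOH = 0.1975 / 0.4454 × 100 = 44.35 %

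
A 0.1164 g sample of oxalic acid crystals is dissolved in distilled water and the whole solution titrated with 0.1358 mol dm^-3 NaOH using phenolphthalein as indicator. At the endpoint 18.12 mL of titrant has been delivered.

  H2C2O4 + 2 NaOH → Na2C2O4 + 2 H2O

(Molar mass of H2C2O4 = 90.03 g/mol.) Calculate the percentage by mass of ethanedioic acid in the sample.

n(NaOH) = 0.01812 L × 0.1358 mol/L = 2.461 × 10^-3 mol
From the 1:2 ratio, n(H2C2O4) = 1/2 × 2.461 × 10^-3 = 1.230 × 10^-3 mol
mass of H2C2O4 = 1.230 × 10^-3 × 90.03 g/mol = 0.1108 g
% H2C2O4 = 0.1108 / 0.1164 × 100 = 95.16 %

95.16 %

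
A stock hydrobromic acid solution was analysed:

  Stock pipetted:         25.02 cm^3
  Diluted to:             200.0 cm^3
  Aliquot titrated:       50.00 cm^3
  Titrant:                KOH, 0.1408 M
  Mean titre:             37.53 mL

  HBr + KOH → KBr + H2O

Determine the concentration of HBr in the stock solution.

n(KOH) = 0.03753 × 0.1408 = 5.284 × 10^-3 mol
n(HBr) in the aliquot = 5.284 × 10^-3 mol (1:1 ratio)
[HBr]_dilute = 5.284 × 10^-3 / 0.05000 = 0.1057 mol/L
Dilution factor = 200.0 / 25.02 = 7.994
[HBr]_stock = 0.1057 × 7.994 = 0.8448 mol/L

0.8448 M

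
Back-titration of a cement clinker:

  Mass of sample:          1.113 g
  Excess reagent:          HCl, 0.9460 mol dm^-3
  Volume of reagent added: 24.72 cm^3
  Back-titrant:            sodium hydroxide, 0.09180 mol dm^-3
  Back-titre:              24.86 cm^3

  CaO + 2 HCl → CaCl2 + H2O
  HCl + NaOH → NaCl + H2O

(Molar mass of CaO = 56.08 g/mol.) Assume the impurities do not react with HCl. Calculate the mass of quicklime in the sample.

n(HCl) added = 0.02472 × 0.9460 = 0.02339 mol
n(NaOH) used in back-titration = 0.02486 × 0.09180 = 2.282 × 10^-3 mol
n(HCl) left over = 2.282 × 10^-3 mol (1:1 ratio)
n(HCl) consumed by analyte = 0.02339 − 2.282 × 10^-3 = 0.02110 mol
From the 1:2 ratio, n(CaO) = 1/2 × 0.02110 = 0.01055 mol
mass of CaO = 0.01055 × 56.08 = 0.5917 g

0.5917 g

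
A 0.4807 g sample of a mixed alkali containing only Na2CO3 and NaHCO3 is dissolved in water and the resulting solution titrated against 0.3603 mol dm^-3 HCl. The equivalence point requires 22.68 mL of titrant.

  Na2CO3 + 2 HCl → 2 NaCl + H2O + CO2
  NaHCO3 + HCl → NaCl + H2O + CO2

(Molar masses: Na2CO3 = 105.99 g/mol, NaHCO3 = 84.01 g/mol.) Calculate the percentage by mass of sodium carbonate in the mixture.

73.15 %

n(HCl) = 0.02268 × 0.3603 = 8.172 × 10^-3 mol
Let x = n(Na2CO3), y = n(NaHCO3).
Titrant: 2x + 1y = 8.172 × 10^-3;  mass: 105.99x + 84.01y = 0.4807
Solving, x = 3.318 × 10^-3 mol, y = 1.536 × 10^-3 mol
mass of Na2CO3 = 3.318 × 10^-3 × 105.99 = 0.3516 g
% Na2CO3 = 0.3516 / 0.4807 × 100 = 73.15 %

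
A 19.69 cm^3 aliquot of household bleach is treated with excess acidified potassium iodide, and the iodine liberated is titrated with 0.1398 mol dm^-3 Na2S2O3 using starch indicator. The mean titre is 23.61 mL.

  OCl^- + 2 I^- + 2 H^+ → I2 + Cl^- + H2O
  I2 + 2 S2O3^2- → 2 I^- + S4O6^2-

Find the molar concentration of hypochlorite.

n(S2O3^2-) = 0.02361 × 0.1398 = 3.301 × 10^-3 mol
n(I2) = n(S2O3^2-)/2 = 1.650 × 10^-3 mol
n(OCl^-) in the aliquot = 1.650 × 10^-3 mol (1:1 ratio)
[OCl^-] = 1.650 × 10^-3 / 0.01969 = 0.08382 mol/L

0.08382 mol/L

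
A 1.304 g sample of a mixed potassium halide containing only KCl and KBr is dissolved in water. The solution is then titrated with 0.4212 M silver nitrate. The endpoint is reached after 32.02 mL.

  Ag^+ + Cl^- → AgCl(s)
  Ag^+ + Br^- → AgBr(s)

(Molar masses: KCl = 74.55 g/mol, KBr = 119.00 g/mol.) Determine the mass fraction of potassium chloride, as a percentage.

n(AgNO3) = 0.03202 × 0.4212 = 0.01349 mol
Let x = n(KCl), y = n(KBr).
Titrant: 1x + 1y = 0.01349;  mass: 74.55x + 119.00y = 1.304
Solving, x = 6.770 × 10^-3 mol, y = 6.717 × 10^-3 mol
mass of KCl = 6.770 × 10^-3 × 74.55 = 0.5047 g
% KCl = 0.5047 / 1.304 × 100 = 38.70 %

38.70 %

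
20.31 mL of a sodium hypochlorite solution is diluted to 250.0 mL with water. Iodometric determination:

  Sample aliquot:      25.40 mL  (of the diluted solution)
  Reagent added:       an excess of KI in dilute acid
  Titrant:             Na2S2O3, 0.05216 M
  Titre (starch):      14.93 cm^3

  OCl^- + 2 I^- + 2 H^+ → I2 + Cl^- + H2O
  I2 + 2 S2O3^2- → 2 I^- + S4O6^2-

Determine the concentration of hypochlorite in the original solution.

0.1887 M

n(S2O3^2-) = 0.01493 × 0.05216 = 7.787 × 10^-4 mol
n(I2) = n(S2O3^2-)/2 = 3.894 × 10^-4 mol
n(OCl^-) in the aliquot = 3.894 × 10^-4 mol (1:1 ratio)
[OCl^-]_dilute = 3.894 × 10^-4 / 0.02540 = 0.01533 mol/L
[OCl^-]_original = 0.01533 × 250.0/20.31 = 0.1887 mol/L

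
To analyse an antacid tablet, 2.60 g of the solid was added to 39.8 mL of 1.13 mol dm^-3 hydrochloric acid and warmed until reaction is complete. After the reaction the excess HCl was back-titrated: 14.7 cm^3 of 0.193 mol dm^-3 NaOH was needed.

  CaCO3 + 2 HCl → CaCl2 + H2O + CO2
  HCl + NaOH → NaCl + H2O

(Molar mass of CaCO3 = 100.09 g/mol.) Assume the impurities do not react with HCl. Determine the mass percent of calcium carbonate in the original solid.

n(HCl) added = 0.0398 × 1.13 = 0.0450 mol
n(NaOH) used in back-titration = 0.0147 × 0.193 = 2.84 × 10^-3 mol
n(HCl) left over = 2.84 × 10^-3 mol (1:1 ratio)
n(HCl) consumed by analyte = 0.0450 − 2.84 × 10^-3 = 0.0421 mol
From the 1:2 ratio, n(CaCO3) = 1/2 × 0.0421 = 0.0211 mol
mass of CaCO3 = 0.0211 × 100.09 = 2.11 g
% CaCO3 = 2.11 / 2.60 × 100 = 81.1 %

81.1 %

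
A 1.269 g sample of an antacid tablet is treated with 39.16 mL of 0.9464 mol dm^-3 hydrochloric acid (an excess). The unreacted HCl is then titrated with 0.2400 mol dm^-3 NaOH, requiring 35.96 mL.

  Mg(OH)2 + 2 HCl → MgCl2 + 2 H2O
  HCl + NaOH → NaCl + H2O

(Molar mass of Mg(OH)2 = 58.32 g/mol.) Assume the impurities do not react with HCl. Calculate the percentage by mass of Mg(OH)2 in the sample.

65.33 %

n(HCl) added = 0.03916 × 0.9464 = 0.03706 mol
n(NaOH) used in back-titration = 0.03596 × 0.2400 = 8.630 × 10^-3 mol
n(HCl) left over = 8.630 × 10^-3 mol (1:1 ratio)
n(HCl) consumed by analyte = 0.03706 − 8.630 × 10^-3 = 0.02843 mol
From the 1:2 ratio, n(Mg(OH)2) = 1/2 × 0.02843 = 0.01422 mol
mass of Mg(OH)2 = 0.01422 × 58.32 = 0.8290 g
% Mg(OH)2 = 0.8290 / 1.269 × 100 = 65.33 %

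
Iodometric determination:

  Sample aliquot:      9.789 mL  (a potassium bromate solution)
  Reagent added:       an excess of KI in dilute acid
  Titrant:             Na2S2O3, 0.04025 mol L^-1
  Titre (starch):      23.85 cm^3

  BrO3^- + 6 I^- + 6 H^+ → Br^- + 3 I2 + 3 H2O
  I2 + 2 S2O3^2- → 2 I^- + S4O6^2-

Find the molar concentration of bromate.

n(S2O3^2-) = 0.02385 × 0.04025 = 9.600 × 10^-4 mol
n(I2) = n(S2O3^2-)/2 = 4.800 × 10^-4 mol
From the 1:3 ratio, n(BrO3^-) in the aliquot = 1/3 × 4.800 × 10^-4 = 1.600 × 10^-4 mol
[BrO3^-] = 1.600 × 10^-4 / 0.009789 = 0.01634 mol/L

0.01634 mol/L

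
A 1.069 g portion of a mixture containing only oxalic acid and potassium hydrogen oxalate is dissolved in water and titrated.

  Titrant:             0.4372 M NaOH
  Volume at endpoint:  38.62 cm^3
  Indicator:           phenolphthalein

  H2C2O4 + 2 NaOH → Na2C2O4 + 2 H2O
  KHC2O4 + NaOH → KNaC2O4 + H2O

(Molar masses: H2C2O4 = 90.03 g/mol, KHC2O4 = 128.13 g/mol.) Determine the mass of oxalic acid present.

n(NaOH) = 0.03862 × 0.4372 = 0.01688 mol
Let x = n(H2C2O4), y = n(KHC2O4).
Titrant: 2x + 1y = 0.01688;  mass: 90.03x + 128.13y = 1.069
Solving, x = 6.584 × 10^-3 mol, y = 3.717 × 10^-3 mol
mass of H2C2O4 = 6.584 × 10^-3 × 90.03 = 0.5927 g

0.5927 g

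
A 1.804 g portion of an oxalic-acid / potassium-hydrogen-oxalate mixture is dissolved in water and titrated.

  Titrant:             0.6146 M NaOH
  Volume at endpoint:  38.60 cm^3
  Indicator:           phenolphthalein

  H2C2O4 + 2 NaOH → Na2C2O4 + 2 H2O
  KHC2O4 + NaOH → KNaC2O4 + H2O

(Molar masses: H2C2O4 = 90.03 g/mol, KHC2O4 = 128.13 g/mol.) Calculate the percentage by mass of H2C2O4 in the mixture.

n(NaOH) = 0.03860 × 0.6146 = 0.02372 mol
Let x = n(H2C2O4), y = n(KHC2O4).
Titrant: 2x + 1y = 0.02372;  mass: 90.03x + 128.13y = 1.804
Solving, x = 7.434 × 10^-3 mol, y = 8.856 × 10^-3 mol
mass of H2C2O4 = 7.434 × 10^-3 × 90.03 = 0.6693 g
% H2C2O4 = 0.6693 / 1.804 × 100 = 37.10 %

37.10 %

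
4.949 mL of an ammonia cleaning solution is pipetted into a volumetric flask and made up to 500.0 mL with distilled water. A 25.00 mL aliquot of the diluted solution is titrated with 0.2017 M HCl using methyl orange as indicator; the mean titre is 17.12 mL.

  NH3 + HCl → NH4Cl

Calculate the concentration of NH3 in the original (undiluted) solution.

13.95 M

n(HCl) = 0.01712 × 0.2017 = 3.453 × 10^-3 mol
n(NH3) in the aliquot = 3.453 × 10^-3 mol (1:1 ratio)
[NH3]_dilute = 3.453 × 10^-3 / 0.02500 = 0.1381 mol/L
Dilution factor = 500.0 / 4.949 = 101.0
[NH3]_stock = 0.1381 × 101.0 = 13.95 mol/L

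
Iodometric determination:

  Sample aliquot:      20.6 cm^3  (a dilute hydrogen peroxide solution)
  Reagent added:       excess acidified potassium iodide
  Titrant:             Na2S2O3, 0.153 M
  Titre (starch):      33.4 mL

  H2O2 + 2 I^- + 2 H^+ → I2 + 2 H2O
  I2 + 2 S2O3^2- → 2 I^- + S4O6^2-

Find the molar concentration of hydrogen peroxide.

n(S2O3^2-) = 0.0334 × 0.153 = 5.11 × 10^-3 mol
n(I2) = n(S2O3^2-)/2 = 2.56 × 10^-3 mol
n(H2O2) in the aliquot = 2.56 × 10^-3 mol (1:1 ratio)
[H2O2] = 2.56 × 10^-3 / 0.0206 = 0.124 mol/L

0.124 M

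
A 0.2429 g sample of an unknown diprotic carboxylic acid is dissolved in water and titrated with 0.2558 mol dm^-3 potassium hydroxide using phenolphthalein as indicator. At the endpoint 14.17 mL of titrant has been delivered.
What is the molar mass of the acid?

134.0 g/mol

n(KOH) = 0.01417 L × 0.2558 mol/L = 3.625 × 10^-3 mol
From the 1:2 ratio, n(H2A) = 1/2 × 3.625 × 10^-3 = 1.812 × 10^-3 mol
M = m / n = 0.2429 g / 1.812 × 10^-3 mol = 134.0 g/mol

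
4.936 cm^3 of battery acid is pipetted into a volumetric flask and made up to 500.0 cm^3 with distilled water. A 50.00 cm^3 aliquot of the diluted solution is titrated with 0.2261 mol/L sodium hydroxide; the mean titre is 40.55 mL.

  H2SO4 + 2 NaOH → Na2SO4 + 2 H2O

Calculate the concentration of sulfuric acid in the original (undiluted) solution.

n(NaOH) = 0.04055 × 0.2261 = 9.168 × 10^-3 mol
From the 1:2 ratio, n(H2SO4) in the aliquot = 1/2 × 9.168 × 10^-3 = 4.584 × 10^-3 mol
[H2SO4]_dilute = 4.584 × 10^-3 / 0.05000 = 0.09168 mol/L
Dilution factor = 500.0 / 4.936 = 101.3
[H2SO4]_stock = 0.09168 × 101.3 = 9.287 mol/L

9.287 mol/L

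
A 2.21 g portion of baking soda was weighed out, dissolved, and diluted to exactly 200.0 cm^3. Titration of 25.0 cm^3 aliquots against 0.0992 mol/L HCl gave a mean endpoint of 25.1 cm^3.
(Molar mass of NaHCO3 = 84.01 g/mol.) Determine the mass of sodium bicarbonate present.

1.67 g

NaHCO3 + HCl → NaCl + H2O + CO2
n(HCl) per titration = 0.0251 × 0.0992 = 2.49 × 10^-3 mol
n(NaHCO3) in each aliquot = 2.49 × 10^-3 mol (1:1 ratio)
n(NaHCO3) in the whole flask = 2.49 × 10^-3 × 200.0/25.0 = 0.0199 mol
mass of NaHCO3 = 0.0199 × 84.01 = 1.67 g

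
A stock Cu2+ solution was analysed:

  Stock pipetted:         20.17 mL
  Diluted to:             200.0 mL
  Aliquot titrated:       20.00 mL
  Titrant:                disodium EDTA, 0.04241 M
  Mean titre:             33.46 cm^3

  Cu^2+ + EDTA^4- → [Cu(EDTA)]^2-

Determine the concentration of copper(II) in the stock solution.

n(EDTA) = 0.03346 × 0.04241 = 1.419 × 10^-3 mol
n(Cu2+) in the aliquot = 1.419 × 10^-3 mol (1:1 ratio)
[Cu2+]_dilute = 1.419 × 10^-3 / 0.02000 = 0.07095 mol/L
Dilution factor = 200.0 / 20.17 = 9.916
[Cu2+]_stock = 0.07095 × 9.916 = 0.7035 mol/L

0.7035 M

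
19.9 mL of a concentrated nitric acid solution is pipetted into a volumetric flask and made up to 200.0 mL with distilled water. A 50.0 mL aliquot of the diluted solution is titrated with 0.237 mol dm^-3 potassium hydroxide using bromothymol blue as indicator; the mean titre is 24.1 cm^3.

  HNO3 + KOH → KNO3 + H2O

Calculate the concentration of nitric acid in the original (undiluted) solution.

1.15 mol/L

n(KOH) = 0.0241 × 0.237 = 5.71 × 10^-3 mol
n(HNO3) in the aliquot = 5.71 × 10^-3 mol (1:1 ratio)
[HNO3]_dilute = 5.71 × 10^-3 / 0.0500 = 0.114 mol/L
Dilution factor = 200.0 / 19.9 = 10.05
[HNO3]_stock = 0.114 × 10.05 = 1.15 mol/L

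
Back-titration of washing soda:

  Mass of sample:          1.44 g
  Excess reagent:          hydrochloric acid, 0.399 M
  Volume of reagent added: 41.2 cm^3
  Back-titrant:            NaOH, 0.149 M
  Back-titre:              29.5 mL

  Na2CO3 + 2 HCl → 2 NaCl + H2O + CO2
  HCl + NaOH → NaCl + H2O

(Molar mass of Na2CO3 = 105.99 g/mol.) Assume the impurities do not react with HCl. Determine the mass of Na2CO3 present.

0.638 g

n(HCl) added = 0.0412 × 0.399 = 0.0164 mol
n(NaOH) used in back-titration = 0.0295 × 0.149 = 4.40 × 10^-3 mol
n(HCl) left over = 4.40 × 10^-3 mol (1:1 ratio)
n(HCl) consumed by analyte = 0.0164 − 4.40 × 10^-3 = 0.0120 mol
From the 1:2 ratio, n(Na2CO3) = 1/2 × 0.0120 = 6.02 × 10^-3 mol
mass of Na2CO3 = 6.02 × 10^-3 × 105.99 = 0.638 g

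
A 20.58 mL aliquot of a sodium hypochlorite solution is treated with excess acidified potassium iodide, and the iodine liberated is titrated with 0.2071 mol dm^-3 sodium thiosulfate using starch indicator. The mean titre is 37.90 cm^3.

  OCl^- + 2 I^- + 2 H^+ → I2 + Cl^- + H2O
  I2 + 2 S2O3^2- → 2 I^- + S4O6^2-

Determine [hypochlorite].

n(S2O3^2-) = 0.03790 × 0.2071 = 7.849 × 10^-3 mol
n(I2) = n(S2O3^2-)/2 = 3.925 × 10^-3 mol
n(OCl^-) in the aliquot = 3.925 × 10^-3 mol (1:1 ratio)
[OCl^-] = 3.925 × 10^-3 / 0.02058 = 0.1907 mol/L

0.1907 mol/L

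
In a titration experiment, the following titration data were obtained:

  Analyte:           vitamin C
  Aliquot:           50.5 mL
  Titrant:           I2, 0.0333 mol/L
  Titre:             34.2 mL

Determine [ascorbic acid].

0.0226 mol/L

C6H8O6 + I2 → C6H6O6 + 2 HI
n(I2) = 0.0342 L × 0.0333 mol/L = 1.14 × 10^-3 mol
n(C6H8O6) = 1.14 × 10^-3 mol (1:1 mole ratio)
[C6H8O6] = 1.14 × 10^-3 mol / 0.0505 L = 0.0226 mol/L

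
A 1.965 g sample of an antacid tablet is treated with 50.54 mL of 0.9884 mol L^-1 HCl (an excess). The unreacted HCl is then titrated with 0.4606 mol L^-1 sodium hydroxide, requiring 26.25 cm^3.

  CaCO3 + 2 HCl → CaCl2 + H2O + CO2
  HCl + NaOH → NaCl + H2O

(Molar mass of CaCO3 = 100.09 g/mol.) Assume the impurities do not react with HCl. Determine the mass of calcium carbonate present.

1.895 g

n(HCl) added = 0.05054 × 0.9884 = 0.04995 mol
n(NaOH) used in back-titration = 0.02625 × 0.4606 = 0.01209 mol
n(HCl) left over = 0.01209 mol (1:1 ratio)
n(HCl) consumed by analyte = 0.04995 − 0.01209 = 0.03786 mol
From the 1:2 ratio, n(CaCO3) = 1/2 × 0.03786 = 0.01893 mol
mass of CaCO3 = 0.01893 × 100.09 = 1.895 g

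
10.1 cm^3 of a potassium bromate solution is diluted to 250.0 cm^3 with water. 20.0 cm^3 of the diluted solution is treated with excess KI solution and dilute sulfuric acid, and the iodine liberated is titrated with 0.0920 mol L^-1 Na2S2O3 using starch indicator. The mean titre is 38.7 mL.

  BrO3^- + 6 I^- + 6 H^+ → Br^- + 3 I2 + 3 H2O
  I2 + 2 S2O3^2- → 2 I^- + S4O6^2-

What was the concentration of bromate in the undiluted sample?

n(S2O3^2-) = 0.0387 × 0.0920 = 3.56 × 10^-3 mol
n(I2) = n(S2O3^2-)/2 = 1.78 × 10^-3 mol
From the 1:3 ratio, n(BrO3^-) in the aliquot = 1/3 × 1.78 × 10^-3 = 5.93 × 10^-4 mol
[BrO3^-]_dilute = 5.93 × 10^-4 / 0.0200 = 0.0297 mol/L
[BrO3^-]_original = 0.0297 × 250.0/10.1 = 0.734 mol/L

0.734 mol/L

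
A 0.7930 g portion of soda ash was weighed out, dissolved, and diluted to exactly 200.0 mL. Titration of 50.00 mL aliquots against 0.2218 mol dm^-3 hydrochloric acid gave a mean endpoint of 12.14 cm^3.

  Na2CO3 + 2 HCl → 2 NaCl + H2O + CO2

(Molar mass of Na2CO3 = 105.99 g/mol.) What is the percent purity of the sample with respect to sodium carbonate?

71.98 %

n(HCl) per titration = 0.01214 × 0.2218 = 2.693 × 10^-3 mol
From the 1:2 ratio, n(Na2CO3) in each aliquot = 1/2 × 2.693 × 10^-3 = 1.346 × 10^-3 mol
n(Na2CO3) in the whole flask = 1.346 × 10^-3 × 200.0/50.00 = 5.385 × 10^-3 mol
mass of Na2CO3 = 5.385 × 10^-3 × 105.99 = 0.5708 g
% Na2CO3 = 0.5708 / 0.7930 × 100 = 71.98 %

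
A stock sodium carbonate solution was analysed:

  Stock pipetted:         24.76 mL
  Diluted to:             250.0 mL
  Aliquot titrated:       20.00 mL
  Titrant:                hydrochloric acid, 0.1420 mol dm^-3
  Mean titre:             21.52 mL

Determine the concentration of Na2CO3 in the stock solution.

0.7714 mol/L

Na2CO3 + 2 HCl → 2 NaCl + H2O + CO2
n(HCl) = 0.02152 × 0.1420 = 3.056 × 10^-3 mol
From the 1:2 ratio, n(Na2CO3) in the aliquot = 1/2 × 3.056 × 10^-3 = 1.528 × 10^-3 mol
[Na2CO3]_dilute = 1.528 × 10^-3 / 0.02000 = 0.07640 mol/L
Dilution factor = 250.0 / 24.76 = 10.10
[Na2CO3]_stock = 0.07640 × 10.10 = 0.7714 mol/L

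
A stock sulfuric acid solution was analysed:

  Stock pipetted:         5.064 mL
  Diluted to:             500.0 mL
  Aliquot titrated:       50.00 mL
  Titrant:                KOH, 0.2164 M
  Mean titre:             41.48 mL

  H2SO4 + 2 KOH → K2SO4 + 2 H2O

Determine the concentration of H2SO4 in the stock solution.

8.863 M

n(KOH) = 0.04148 × 0.2164 = 8.976 × 10^-3 mol
From the 1:2 ratio, n(H2SO4) in the aliquot = 1/2 × 8.976 × 10^-3 = 4.488 × 10^-3 mol
[H2SO4]_dilute = 4.488 × 10^-3 / 0.05000 = 0.08976 mol/L
Dilution factor = 500.0 / 5.064 = 98.74
[H2SO4]_stock = 0.08976 × 98.74 = 8.863 mol/L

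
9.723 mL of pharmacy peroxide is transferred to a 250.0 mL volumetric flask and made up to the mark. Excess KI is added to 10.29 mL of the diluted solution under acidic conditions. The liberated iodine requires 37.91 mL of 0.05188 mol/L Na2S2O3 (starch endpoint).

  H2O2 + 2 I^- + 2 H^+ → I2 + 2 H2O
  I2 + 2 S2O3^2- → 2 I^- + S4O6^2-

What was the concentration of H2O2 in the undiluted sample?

n(S2O3^2-) = 0.03791 × 0.05188 = 1.967 × 10^-3 mol
n(I2) = n(S2O3^2-)/2 = 9.834 × 10^-4 mol
n(H2O2) in the aliquot = 9.834 × 10^-4 mol (1:1 ratio)
[H2O2]_dilute = 9.834 × 10^-4 / 0.01029 = 0.09557 mol/L
[H2O2]_original = 0.09557 × 250.0/9.723 = 2.457 mol/L

2.457 mol/L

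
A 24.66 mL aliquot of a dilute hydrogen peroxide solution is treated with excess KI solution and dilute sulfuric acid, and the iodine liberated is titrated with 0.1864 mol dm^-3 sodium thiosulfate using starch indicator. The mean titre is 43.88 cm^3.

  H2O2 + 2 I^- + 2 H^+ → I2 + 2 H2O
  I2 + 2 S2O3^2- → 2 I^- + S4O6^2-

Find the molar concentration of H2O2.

n(S2O3^2-) = 0.04388 × 0.1864 = 8.179 × 10^-3 mol
n(I2) = n(S2O3^2-)/2 = 4.090 × 10^-3 mol
n(H2O2) in the aliquot = 4.090 × 10^-3 mol (1:1 ratio)
[H2O2] = 4.090 × 10^-3 / 0.02466 = 0.1658 mol/L

0.1658 mol/L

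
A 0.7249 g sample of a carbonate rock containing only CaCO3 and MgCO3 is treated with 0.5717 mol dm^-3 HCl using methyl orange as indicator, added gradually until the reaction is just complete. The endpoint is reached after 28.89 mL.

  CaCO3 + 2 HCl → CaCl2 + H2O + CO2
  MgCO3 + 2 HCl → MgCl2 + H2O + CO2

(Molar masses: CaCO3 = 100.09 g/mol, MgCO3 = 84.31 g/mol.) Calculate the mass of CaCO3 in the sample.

n(HCl) = 0.02889 × 0.5717 = 0.01652 mol
Let x = n(CaCO3), y = n(MgCO3).
Titrant: 2x + 2y = 0.01652;  mass: 100.09x + 84.31y = 0.7249
Solving, x = 1.816 × 10^-3 mol, y = 6.443 × 10^-3 mol
mass of CaCO3 = 1.816 × 10^-3 × 100.09 = 0.1817 g

0.1817 g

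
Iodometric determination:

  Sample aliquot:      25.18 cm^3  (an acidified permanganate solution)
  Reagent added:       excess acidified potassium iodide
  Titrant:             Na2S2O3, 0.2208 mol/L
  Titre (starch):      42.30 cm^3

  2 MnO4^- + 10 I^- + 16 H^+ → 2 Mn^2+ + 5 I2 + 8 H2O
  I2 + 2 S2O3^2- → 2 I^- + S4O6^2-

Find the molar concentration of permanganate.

n(S2O3^2-) = 0.04230 × 0.2208 = 9.340 × 10^-3 mol
n(I2) = n(S2O3^2-)/2 = 4.670 × 10^-3 mol
From the 2:5 ratio, n(MnO4^-) in the aliquot = 2/5 × 4.670 × 10^-3 = 1.868 × 10^-3 mol
[MnO4^-] = 1.868 × 10^-3 / 0.02518 = 0.07418 mol/L

0.07418 mol/L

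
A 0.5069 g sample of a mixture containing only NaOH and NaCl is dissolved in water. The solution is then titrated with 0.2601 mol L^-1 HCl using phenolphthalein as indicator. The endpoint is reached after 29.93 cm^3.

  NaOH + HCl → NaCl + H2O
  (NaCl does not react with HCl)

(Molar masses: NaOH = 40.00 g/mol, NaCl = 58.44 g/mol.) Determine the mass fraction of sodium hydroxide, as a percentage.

61.43 %

n(HCl) = 0.02993 × 0.2601 = 7.785 × 10^-3 mol
Let x = n(NaOH), y = n(NaCl).
Titrant: 1x = 7.785 × 10^-3;  mass: 40.00x + 58.44y = 0.5069
Solving, x = 7.785 × 10^-3 mol, y = 3.345 × 10^-3 mol
mass of NaOH = 7.785 × 10^-3 × 40.00 = 0.3114 g
% NaOH = 0.3114 / 0.5069 × 100 = 61.43 %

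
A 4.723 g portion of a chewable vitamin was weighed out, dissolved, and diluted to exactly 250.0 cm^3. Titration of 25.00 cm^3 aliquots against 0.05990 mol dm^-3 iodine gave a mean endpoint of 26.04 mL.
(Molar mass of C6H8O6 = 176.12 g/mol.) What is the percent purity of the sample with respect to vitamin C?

C6H8O6 + I2 → C6H6O6 + 2 HI
n(I2) per titration = 0.02604 × 0.05990 = 1.560 × 10^-3 mol
n(C6H8O6) in each aliquot = 1.560 × 10^-3 mol (1:1 ratio)
n(C6H8O6) in the whole flask = 1.560 × 10^-3 × 250.0/25.00 = 0.01560 mol
mass of C6H8O6 = 0.01560 × 176.12 = 2.747 g
% C6H8O6 = 2.747 / 4.723 × 100 = 58.16 %

58.16 %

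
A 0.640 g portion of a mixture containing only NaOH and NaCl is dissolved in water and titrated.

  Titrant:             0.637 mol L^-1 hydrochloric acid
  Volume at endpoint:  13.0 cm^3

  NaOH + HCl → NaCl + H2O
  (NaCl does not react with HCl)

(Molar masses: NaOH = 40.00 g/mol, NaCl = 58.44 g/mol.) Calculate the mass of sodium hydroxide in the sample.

n(HCl) = 0.0130 × 0.637 = 8.28 × 10^-3 mol
Let x = n(NaOH), y = n(NaCl).
Titrant: 1x = 8.28 × 10^-3;  mass: 40.00x + 58.44y = 0.640
Solving, x = 8.28 × 10^-3 mol, y = 5.28 × 10^-3 mol
mass of NaOH = 8.28 × 10^-3 × 40.00 = 0.331 g

0.331 g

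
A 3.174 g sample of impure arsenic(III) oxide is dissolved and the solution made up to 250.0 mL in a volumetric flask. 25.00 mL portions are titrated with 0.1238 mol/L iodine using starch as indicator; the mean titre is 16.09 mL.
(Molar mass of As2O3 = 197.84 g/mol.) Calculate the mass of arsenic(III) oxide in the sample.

As2O3 + 2 I2 + 2 H2O → As2O5 + 4 HI
n(I2) per titration = 0.01609 × 0.1238 = 1.992 × 10^-3 mol
From the 1:2 ratio, n(As2O3) in each aliquot = 1/2 × 1.992 × 10^-3 = 9.960 × 10^-4 mol
n(As2O3) in the whole flask = 9.960 × 10^-4 × 250.0/25.00 = 9.960 × 10^-3 mol
mass of As2O3 = 9.960 × 10^-3 × 197.84 = 1.970 g

1.970 g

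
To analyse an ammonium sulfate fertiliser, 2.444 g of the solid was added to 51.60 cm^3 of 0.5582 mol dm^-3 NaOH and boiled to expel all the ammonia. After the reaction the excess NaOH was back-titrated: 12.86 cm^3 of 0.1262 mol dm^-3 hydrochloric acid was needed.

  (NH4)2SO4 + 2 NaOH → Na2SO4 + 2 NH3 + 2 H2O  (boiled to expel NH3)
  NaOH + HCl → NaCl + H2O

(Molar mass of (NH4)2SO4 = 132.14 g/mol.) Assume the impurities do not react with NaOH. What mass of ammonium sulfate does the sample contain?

1.796 g

n(NaOH) added = 0.05160 × 0.5582 = 0.02880 mol
n(HCl) used in back-titration = 0.01286 × 0.1262 = 1.623 × 10^-3 mol
n(NaOH) left over = 1.623 × 10^-3 mol (1:1 ratio)
n(NaOH) consumed by analyte = 0.02880 − 1.623 × 10^-3 = 0.02718 mol
From the 1:2 ratio, n((NH4)2SO4) = 1/2 × 0.02718 = 0.01359 mol
mass of (NH4)2SO4 = 0.01359 × 132.14 = 1.796 g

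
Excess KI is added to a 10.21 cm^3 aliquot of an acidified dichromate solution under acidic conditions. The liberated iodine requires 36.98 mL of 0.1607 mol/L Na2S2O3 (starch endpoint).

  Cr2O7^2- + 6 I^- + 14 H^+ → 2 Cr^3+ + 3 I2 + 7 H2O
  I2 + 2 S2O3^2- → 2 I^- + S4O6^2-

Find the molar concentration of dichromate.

n(S2O3^2-) = 0.03698 × 0.1607 = 5.943 × 10^-3 mol
n(I2) = n(S2O3^2-)/2 = 2.971 × 10^-3 mol
From the 1:3 ratio, n(Cr2O7^2-) in the aliquot = 1/3 × 2.971 × 10^-3 = 9.904 × 10^-4 mol
[Cr2O7^2-] = 9.904 × 10^-4 / 0.01021 = 0.09701 mol/L

0.09701 mol/L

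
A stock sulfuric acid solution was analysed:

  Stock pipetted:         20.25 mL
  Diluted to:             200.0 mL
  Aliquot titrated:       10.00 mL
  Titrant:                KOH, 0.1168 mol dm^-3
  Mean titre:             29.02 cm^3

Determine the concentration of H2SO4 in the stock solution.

1.674 mol/L

H2SO4 + 2 KOH → K2SO4 + 2 H2O
n(KOH) = 0.02902 × 0.1168 = 3.390 × 10^-3 mol
From the 1:2 ratio, n(H2SO4) in the aliquot = 1/2 × 3.390 × 10^-3 = 1.695 × 10^-3 mol
[H2SO4]_dilute = 1.695 × 10^-3 / 0.01000 = 0.1695 mol/L
Dilution factor = 200.0 / 20.25 = 9.877
[H2SO4]_stock = 0.1695 × 9.877 = 1.674 mol/L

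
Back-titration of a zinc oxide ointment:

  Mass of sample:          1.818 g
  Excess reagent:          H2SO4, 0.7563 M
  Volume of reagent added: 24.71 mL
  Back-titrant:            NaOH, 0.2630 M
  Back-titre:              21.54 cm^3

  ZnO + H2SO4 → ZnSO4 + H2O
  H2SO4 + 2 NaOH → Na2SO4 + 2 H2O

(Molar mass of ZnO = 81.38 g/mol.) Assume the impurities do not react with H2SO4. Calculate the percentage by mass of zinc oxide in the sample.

70.98 %

n(H2SO4) added = 0.02471 × 0.7563 = 0.01869 mol
n(NaOH) used in back-titration = 0.02154 × 0.2630 = 5.665 × 10^-3 mol
From the 1:2 ratio, n(H2SO4) left over = 1/2 × 5.665 × 10^-3 = 2.833 × 10^-3 mol
n(H2SO4) consumed by analyte = 0.01869 − 2.833 × 10^-3 = 0.01586 mol
n(ZnO) = 0.01586 mol (1:1 ratio)
mass of ZnO = 0.01586 × 81.38 = 1.290 g
% ZnO = 1.290 / 1.818 × 100 = 70.98 %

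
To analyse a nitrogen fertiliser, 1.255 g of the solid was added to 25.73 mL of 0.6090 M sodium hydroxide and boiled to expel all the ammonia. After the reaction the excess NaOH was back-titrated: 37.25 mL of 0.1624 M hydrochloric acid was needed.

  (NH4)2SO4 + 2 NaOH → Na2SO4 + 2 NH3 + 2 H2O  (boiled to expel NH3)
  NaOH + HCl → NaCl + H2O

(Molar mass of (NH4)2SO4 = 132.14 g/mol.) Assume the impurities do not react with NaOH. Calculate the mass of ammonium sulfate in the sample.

n(NaOH) added = 0.02573 × 0.6090 = 0.01567 mol
n(HCl) used in back-titration = 0.03725 × 0.1624 = 6.049 × 10^-3 mol
n(NaOH) left over = 6.049 × 10^-3 mol (1:1 ratio)
n(NaOH) consumed by analyte = 0.01567 − 6.049 × 10^-3 = 9.620 × 10^-3 mol
From the 1:2 ratio, n((NH4)2SO4) = 1/2 × 9.620 × 10^-3 = 4.810 × 10^-3 mol
mass of (NH4)2SO4 = 4.810 × 10^-3 × 132.14 = 0.6356 g

0.6356 g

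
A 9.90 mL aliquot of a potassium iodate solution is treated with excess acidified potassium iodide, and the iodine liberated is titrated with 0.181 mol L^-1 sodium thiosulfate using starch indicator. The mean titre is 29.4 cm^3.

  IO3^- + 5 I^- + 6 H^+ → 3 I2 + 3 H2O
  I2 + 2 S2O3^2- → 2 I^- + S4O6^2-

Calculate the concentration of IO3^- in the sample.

0.0896 mol/L

n(S2O3^2-) = 0.0294 × 0.181 = 5.32 × 10^-3 mol
n(I2) = n(S2O3^2-)/2 = 2.66 × 10^-3 mol
From the 1:3 ratio, n(IO3^-) in the aliquot = 1/3 × 2.66 × 10^-3 = 8.87 × 10^-4 mol
[IO3^-] = 8.87 × 10^-4 / 0.00990 = 0.0896 mol/L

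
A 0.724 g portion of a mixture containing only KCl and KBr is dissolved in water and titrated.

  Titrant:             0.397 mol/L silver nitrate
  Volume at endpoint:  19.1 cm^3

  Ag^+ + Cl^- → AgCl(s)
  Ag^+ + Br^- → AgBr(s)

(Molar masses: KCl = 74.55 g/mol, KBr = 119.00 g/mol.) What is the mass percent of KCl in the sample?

n(AgNO3) = 0.0191 × 0.397 = 7.58 × 10^-3 mol
Let x = n(KCl), y = n(KBr).
Titrant: 1x + 1y = 7.58 × 10^-3;  mass: 74.55x + 119.00y = 0.724
Solving, x = 4.01 × 10^-3 mol, y = 3.57 × 10^-3 mol
mass of KCl = 4.01 × 10^-3 × 74.55 = 0.299 g
% KCl = 0.299 / 0.724 × 100 = 41.3 %

41.3 %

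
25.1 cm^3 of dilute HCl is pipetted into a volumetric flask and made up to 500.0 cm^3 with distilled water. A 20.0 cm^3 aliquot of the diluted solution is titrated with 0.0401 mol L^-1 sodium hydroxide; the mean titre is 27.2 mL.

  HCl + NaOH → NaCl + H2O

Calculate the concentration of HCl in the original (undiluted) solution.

1.09 mol/L

n(NaOH) = 0.0272 × 0.0401 = 1.09 × 10^-3 mol
n(HCl) in the aliquot = 1.09 × 10^-3 mol (1:1 ratio)
[HCl]_dilute = 1.09 × 10^-3 / 0.0200 = 0.0545 mol/L
Dilution factor = 500.0 / 25.1 = 19.92
[HCl]_stock = 0.0545 × 19.92 = 1.09 mol/L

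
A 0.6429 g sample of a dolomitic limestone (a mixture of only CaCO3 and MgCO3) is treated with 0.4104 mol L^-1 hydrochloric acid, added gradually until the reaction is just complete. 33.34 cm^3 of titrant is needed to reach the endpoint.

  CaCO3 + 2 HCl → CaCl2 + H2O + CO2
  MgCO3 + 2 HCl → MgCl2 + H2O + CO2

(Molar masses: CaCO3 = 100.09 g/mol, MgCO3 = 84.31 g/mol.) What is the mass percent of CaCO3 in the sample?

65.22 %

n(HCl) = 0.03334 × 0.4104 = 0.01368 mol
Let x = n(CaCO3), y = n(MgCO3).
Titrant: 2x + 2y = 0.01368;  mass: 100.09x + 84.31y = 0.6429
Solving, x = 4.189 × 10^-3 mol, y = 2.652 × 10^-3 mol
mass of CaCO3 = 4.189 × 10^-3 × 100.09 = 0.4193 g
% CaCO3 = 0.4193 / 0.6429 × 100 = 65.22 %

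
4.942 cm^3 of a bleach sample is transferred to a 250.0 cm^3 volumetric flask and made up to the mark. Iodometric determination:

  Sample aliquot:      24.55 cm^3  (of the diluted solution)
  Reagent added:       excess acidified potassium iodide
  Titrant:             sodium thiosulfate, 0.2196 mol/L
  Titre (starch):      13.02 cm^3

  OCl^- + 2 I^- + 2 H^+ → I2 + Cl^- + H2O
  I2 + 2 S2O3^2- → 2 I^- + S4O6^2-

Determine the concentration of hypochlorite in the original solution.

2.946 mol/L

n(S2O3^2-) = 0.01302 × 0.2196 = 2.859 × 10^-3 mol
n(I2) = n(S2O3^2-)/2 = 1.430 × 10^-3 mol
n(OCl^-) in the aliquot = 1.430 × 10^-3 mol (1:1 ratio)
[OCl^-]_dilute = 1.430 × 10^-3 / 0.02455 = 0.05823 mol/L
[OCl^-]_original = 0.05823 × 250.0/4.942 = 2.946 mol/L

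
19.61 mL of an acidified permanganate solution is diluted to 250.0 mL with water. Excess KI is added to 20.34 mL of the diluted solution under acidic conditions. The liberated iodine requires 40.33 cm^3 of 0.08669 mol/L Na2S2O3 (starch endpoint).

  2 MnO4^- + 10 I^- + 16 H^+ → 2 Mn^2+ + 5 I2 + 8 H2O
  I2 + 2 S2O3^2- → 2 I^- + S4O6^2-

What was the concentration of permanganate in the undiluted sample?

0.4383 mol/L

n(S2O3^2-) = 0.04033 × 0.08669 = 3.496 × 10^-3 mol
n(I2) = n(S2O3^2-)/2 = 1.748 × 10^-3 mol
From the 2:5 ratio, n(MnO4^-) in the aliquot = 2/5 × 1.748 × 10^-3 = 6.992 × 10^-4 mol
[MnO4^-]_dilute = 6.992 × 10^-4 / 0.02034 = 0.03438 mol/L
[MnO4^-]_original = 0.03438 × 250.0/19.61 = 0.4383 mol/L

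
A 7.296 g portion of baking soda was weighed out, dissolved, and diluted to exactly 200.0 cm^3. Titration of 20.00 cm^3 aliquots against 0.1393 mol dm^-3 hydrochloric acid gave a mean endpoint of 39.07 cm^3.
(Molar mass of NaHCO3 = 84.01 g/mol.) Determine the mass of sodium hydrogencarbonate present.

NaHCO3 + HCl → NaCl + H2O + CO2
n(HCl) per titration = 0.03907 × 0.1393 = 5.442 × 10^-3 mol
n(NaHCO3) in each aliquot = 5.442 × 10^-3 mol (1:1 ratio)
n(NaHCO3) in the whole flask = 5.442 × 10^-3 × 200.0/20.00 = 0.05442 mol
mass of NaHCO3 = 0.05442 × 84.01 = 4.572 g

4.572 g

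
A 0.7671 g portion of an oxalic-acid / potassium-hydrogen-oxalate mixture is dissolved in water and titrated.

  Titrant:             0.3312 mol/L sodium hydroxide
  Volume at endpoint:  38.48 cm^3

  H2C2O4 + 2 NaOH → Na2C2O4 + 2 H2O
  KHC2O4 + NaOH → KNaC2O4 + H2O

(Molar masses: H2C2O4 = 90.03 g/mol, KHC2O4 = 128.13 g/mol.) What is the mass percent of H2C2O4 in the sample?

61.13 %

n(NaOH) = 0.03848 × 0.3312 = 0.01274 mol
Let x = n(H2C2O4), y = n(KHC2O4).
Titrant: 2x + 1y = 0.01274;  mass: 90.03x + 128.13y = 0.7671
Solving, x = 5.209 × 10^-3 mol, y = 2.327 × 10^-3 mol
mass of H2C2O4 = 5.209 × 10^-3 × 90.03 = 0.4690 g
% H2C2O4 = 0.4690 / 0.7671 × 100 = 61.13 %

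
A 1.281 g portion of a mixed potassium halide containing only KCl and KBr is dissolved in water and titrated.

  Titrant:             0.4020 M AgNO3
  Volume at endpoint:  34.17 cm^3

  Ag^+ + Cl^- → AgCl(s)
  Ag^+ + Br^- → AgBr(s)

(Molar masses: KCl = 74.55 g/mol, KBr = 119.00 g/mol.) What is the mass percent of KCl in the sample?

46.30 %

n(AgNO3) = 0.03417 × 0.4020 = 0.01374 mol
Let x = n(KCl), y = n(KBr).
Titrant: 1x + 1y = 0.01374;  mass: 74.55x + 119.00y = 1.281
Solving, x = 7.956 × 10^-3 mol, y = 5.781 × 10^-3 mol
mass of KCl = 7.956 × 10^-3 × 74.55 = 0.5931 g
% KCl = 0.5931 / 1.281 × 100 = 46.30 %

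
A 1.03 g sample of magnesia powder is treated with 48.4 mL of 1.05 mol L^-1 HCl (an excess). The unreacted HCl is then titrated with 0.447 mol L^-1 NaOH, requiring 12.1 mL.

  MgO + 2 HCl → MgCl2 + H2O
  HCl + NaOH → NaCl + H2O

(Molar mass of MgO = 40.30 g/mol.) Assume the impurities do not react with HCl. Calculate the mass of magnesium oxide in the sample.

0.915 g

n(HCl) added = 0.0484 × 1.05 = 0.0508 mol
n(NaOH) used in back-titration = 0.0121 × 0.447 = 5.41 × 10^-3 mol
n(HCl) left over = 5.41 × 10^-3 mol (1:1 ratio)
n(HCl) consumed by analyte = 0.0508 − 5.41 × 10^-3 = 0.0454 mol
From the 1:2 ratio, n(MgO) = 1/2 × 0.0454 = 0.0227 mol
mass of MgO = 0.0227 × 40.30 = 0.915 g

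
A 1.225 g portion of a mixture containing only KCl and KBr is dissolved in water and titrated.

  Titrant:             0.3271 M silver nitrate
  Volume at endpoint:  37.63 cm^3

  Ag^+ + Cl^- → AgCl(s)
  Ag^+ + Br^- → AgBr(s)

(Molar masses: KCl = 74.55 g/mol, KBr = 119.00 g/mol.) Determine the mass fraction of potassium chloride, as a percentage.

n(AgNO3) = 0.03763 × 0.3271 = 0.01231 mol
Let x = n(KCl), y = n(KBr).
Titrant: 1x + 1y = 0.01231;  mass: 74.55x + 119.00y = 1.225
Solving, x = 5.394 × 10^-3 mol, y = 6.915 × 10^-3 mol
mass of KCl = 5.394 × 10^-3 × 74.55 = 0.4021 g
% KCl = 0.4021 / 1.225 × 100 = 32.82 %

32.82 %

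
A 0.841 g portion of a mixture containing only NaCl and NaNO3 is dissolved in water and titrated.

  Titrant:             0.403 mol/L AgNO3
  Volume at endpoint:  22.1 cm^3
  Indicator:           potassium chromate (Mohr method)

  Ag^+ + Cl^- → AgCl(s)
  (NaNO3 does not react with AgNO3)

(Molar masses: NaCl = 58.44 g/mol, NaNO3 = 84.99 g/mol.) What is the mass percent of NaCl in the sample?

61.9 %

n(AgNO3) = 0.0221 × 0.403 = 8.91 × 10^-3 mol
Let x = n(NaCl), y = n(NaNO3).
Titrant: 1x = 8.91 × 10^-3;  mass: 58.44x + 84.99y = 0.841
Solving, x = 8.91 × 10^-3 mol, y = 3.77 × 10^-3 mol
mass of NaCl = 8.91 × 10^-3 × 58.44 = 0.520 g
% NaCl = 0.520 / 0.841 × 100 = 61.9 %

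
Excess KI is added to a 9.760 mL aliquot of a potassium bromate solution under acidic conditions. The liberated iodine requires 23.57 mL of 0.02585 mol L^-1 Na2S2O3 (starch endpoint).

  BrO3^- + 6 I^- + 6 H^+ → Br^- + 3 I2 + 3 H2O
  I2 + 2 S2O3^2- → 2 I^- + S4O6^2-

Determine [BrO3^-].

0.01040 mol/L

n(S2O3^2-) = 0.02357 × 0.02585 = 6.093 × 10^-4 mol
n(I2) = n(S2O3^2-)/2 = 3.046 × 10^-4 mol
From the 1:3 ratio, n(BrO3^-) in the aliquot = 1/3 × 3.046 × 10^-4 = 1.015 × 10^-4 mol
[BrO3^-] = 1.015 × 10^-4 / 0.009760 = 0.01040 mol/L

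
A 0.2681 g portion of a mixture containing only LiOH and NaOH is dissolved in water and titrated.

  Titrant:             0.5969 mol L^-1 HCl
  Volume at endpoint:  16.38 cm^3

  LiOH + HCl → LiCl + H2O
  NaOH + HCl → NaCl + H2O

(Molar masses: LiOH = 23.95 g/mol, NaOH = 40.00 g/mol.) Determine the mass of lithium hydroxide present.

0.1835 g

n(HCl) = 0.01638 × 0.5969 = 9.777 × 10^-3 mol
Let x = n(LiOH), y = n(NaOH).
Titrant: 1x + 1y = 9.777 × 10^-3;  mass: 23.95x + 40.00y = 0.2681
Solving, x = 7.663 × 10^-3 mol, y = 2.114 × 10^-3 mol
mass of LiOH = 7.663 × 10^-3 × 23.95 = 0.1835 g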